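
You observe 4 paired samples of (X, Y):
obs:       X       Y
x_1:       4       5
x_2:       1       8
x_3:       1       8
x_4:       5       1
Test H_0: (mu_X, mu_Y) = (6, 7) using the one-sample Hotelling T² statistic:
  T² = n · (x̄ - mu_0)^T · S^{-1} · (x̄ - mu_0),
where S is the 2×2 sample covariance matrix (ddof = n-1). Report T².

Step 1 — sample mean vector:
  mean(X) = (4 + 1 + 1 + 5) / 4 = 11/4 = 2.75
  mean(Y) = (5 + 8 + 8 + 1) / 4 = 22/4 = 5.5
  x̄ = (2.75, 5.5),  deviation x̄ - mu_0 = (2.75, 5.5) - (6, 7) = (-3.25, -1.5).

Step 2 — sample covariance matrix, S[i,j] = (1/(n-1)) · Σ_k (x_{k,i} - mean_i) · (x_{k,j} - mean_j), divisor n-1 = 3:
  S[X,X] = ((1.25)·(1.25) + (-1.75)·(-1.75) + (-1.75)·(-1.75) + (2.25)·(2.25)) / 3 = 12.75/3 = 4.25
  S[X,Y] = ((1.25)·(-0.5) + (-1.75)·(2.5) + (-1.75)·(2.5) + (2.25)·(-4.5)) / 3 = -19.5/3 = -6.5
  S[Y,Y] = ((-0.5)·(-0.5) + (2.5)·(2.5) + (2.5)·(2.5) + (-4.5)·(-4.5)) / 3 = 33/3 = 11
  S = [[4.25, -6.5],
 [-6.5, 11]].

Step 3 — invert S. det(S) = 4.25·11 - (-6.5)² = 4.5.
  S^{-1} = (1/det) · [[d, -b], [-b, a]] = [[2.4444, 1.4444],
 [1.4444, 0.9444]].

Step 4 — quadratic form (x̄ - mu_0)^T · S^{-1} · (x̄ - mu_0):
  S^{-1} · (x̄ - mu_0) = (-10.1111, -6.1111),
  (x̄ - mu_0)^T · [...] = (-3.25)·(-10.1111) + (-1.5)·(-6.1111) = 42.0278.

Step 5 — scale by n: T² = 4 · 42.0278 = 168.1111.

T² ≈ 168.1111


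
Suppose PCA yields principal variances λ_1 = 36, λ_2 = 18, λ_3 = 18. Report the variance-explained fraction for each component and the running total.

Step 1 — total variance = trace(Sigma) = Σ λ_i = 36 + 18 + 18 = 72.

Step 2 — fraction explained by component i = λ_i / Σ λ:
  PC1: 36/72 = 0.5
  PC2: 18/72 = 0.25
  PC3: 18/72 = 0.25

Step 3 — cumulative fraction after k components = (λ_1 + ... + λ_k) / Σ λ:
  k = 1: 36/72 = 0.5
  k = 2: (36 + 18)/72 = 54/72 = 0.75
  k = 3: (36 + 18 + 18)/72 = 72/72 = 1

Summary (fraction, with percent):

explained: PC1 0.5 (50%), PC2 0.25 (25%), PC3 0.25 (25%);  cumulative: 0.5, 0.75, 1


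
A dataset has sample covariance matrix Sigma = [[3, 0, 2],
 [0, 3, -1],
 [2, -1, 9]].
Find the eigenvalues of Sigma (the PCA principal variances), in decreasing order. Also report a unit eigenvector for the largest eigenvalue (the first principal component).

Step 1 — characteristic polynomial p(λ) = det(λI - Sigma) = λ³ - tr·λ² + c_1·λ - det, where tr = trace, c_1 = sum of the principal 2×2 minors, det = det(Sigma):
  tr = 3 + 3 + 9 = 15,
  c_1 = (3·3 - (0)²) + (3·9 - (2)²) + (3·9 - (-1)²) = 9 + 23 + 26 = 58,
  det = 3·(3·9 - (-1)²) - (0)·((0)·9 - (-1)·(2)) + (2)·((0)·(-1) - 3·(2)) = 3·(26) - (0)·(2) + (2)·(-6) = 66.
  So p(λ) = λ³ - 15λ² + 58λ - 66.
Step 2 — look for an integer root (rational root theorem: any rational root is an integer divisor of 66). Testing λ = 3:
  p(3) = 27 - 135 + 174 - 66 = 0  ✓
  Dividing out (λ - 3): p(λ) = (λ - 3)(λ² - 12λ + 22).
Step 3 — remaining eigenvalues from the quadratic λ² - 12λ + 22 = 0:
  Δ = 12² - 4·22 = 144 - 88 = 56,  λ = (12 ± √56)/2 = (12 ± 7.4833)/2 ≈ 9.7417 or 2.2583.
  Sorted: λ_1 = 9.7417,  λ_2 = 3,  λ_3 = 2.2583  (check: sum = 15 = tr ✓).

Step 4 — unit eigenvector for λ_1 ≈ 9.7417: v spans the null space of (Sigma - λ_1 I), whose rows are
  r_1 = (-6.7417, 0, 2),  r_2 = (0, -6.7417, -1),  r_3 = (2, -1, -0.7417).
  v is orthogonal to every row, so take v ∝ r_1 × r_2 = ((0)·(-1) - (2)·(-6.7417), (2)·(0) - (-6.7417)·(-1), (-6.7417)·(-6.7417) - (0)·(0)) ≈ (13.4833, -6.7417, 45.4499).
  Let u = (13.4833, -6.7417, 45.4499).
  ||u|| = √((13.4833)² + (-6.7417)² + (45.4499)²) = √(2292.9472) ≈ 47.8847,  v_1 = u/||u|| ≈ (0.2816, -0.1408, 0.9492) (||v_1|| = 1).

λ_1 = 9.7417,  λ_2 = 3,  λ_3 = 2.2583;  v_1 ≈ (0.2816, -0.1408, 0.9492)


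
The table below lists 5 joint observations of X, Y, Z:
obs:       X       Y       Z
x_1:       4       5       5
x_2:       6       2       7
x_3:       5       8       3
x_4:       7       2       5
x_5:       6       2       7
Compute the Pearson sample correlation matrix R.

Step 1 — column means:
  mean(X) = (4 + 6 + 5 + 7 + 6) / 5 = 28/5 = 5.6
  mean(Y) = (5 + 2 + 8 + 2 + 2) / 5 = 19/5 = 3.8
  mean(Z) = (5 + 7 + 3 + 5 + 7) / 5 = 27/5 = 5.4

Step 2 — sample variances and covariances s[i,j] = (1/(n-1)) · Σ_k (x_{k,i} - mean_i) · (x_{k,j} - mean_j), with n-1 = 4:
  s[X,X] = ((-1.6)·(-1.6) + (0.4)·(0.4) + (-0.6)·(-0.6) + (1.4)·(1.4) + (0.4)·(0.4)) / 4 = 5.2/4 = 1.3
  s[X,Y] = ((-1.6)·(1.2) + (0.4)·(-1.8) + (-0.6)·(4.2) + (1.4)·(-1.8) + (0.4)·(-1.8)) / 4 = -8.4/4 = -2.1
  s[X,Z] = ((-1.6)·(-0.4) + (0.4)·(1.6) + (-0.6)·(-2.4) + (1.4)·(-0.4) + (0.4)·(1.6)) / 4 = 2.8/4 = 0.7
  s[Y,Y] = ((1.2)·(1.2) + (-1.8)·(-1.8) + (4.2)·(4.2) + (-1.8)·(-1.8) + (-1.8)·(-1.8)) / 4 = 28.8/4 = 7.2
  s[Y,Z] = ((1.2)·(-0.4) + (-1.8)·(1.6) + (4.2)·(-2.4) + (-1.8)·(-0.4) + (-1.8)·(1.6)) / 4 = -15.6/4 = -3.9
  s[Z,Z] = ((-0.4)·(-0.4) + (1.6)·(1.6) + (-2.4)·(-2.4) + (-0.4)·(-0.4) + (1.6)·(1.6)) / 4 = 11.2/4 = 2.8
  Sample standard deviations s_i = √(s[i,i]):
  s(X) = √(1.3) = 1.1402
  s(Y) = √(7.2) = 2.6833
  s(Z) = √(2.8) = 1.6733

Step 3 — r_{ij} = s_{ij} / (s_i · s_j):
  r[X,X] = 1 (diagonal).
  r[X,Y] = -2.1 / (1.1402 · 2.6833) = -2.1 / 3.0594 = -0.6864
  r[X,Z] = 0.7 / (1.1402 · 1.6733) = 0.7 / 1.9079 = 0.3669
  r[Y,Y] = 1 (diagonal).
  r[Y,Z] = -3.9 / (2.6833 · 1.6733) = -3.9 / 4.49 = -0.8686
  r[Z,Z] = 1 (diagonal).

R is symmetric with unit diagonal. Assembling:

R = [[1, -0.6864, 0.3669],
 [-0.6864, 1, -0.8686],
 [0.3669, -0.8686, 1]]


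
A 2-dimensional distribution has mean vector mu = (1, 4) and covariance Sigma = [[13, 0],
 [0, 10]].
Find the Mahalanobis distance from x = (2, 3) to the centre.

Step 1 — centre the observation: (x - mu) = (1, -1).

Step 2 — invert Sigma. det(Sigma) = 13·10 - (0)² = 130.
  Sigma^{-1} = (1/det) · [[d, -b], [-b, a]] = [[0.0769, 0],
 [0, 0.1]].

Step 3 — form the quadratic (x - mu)^T · Sigma^{-1} · (x - mu):
  Sigma^{-1} · (x - mu) = (0.0769, -0.1).
  (x - mu)^T · [Sigma^{-1} · (x - mu)] = (1)·(0.0769) + (-1)·(-0.1) = 0.1769.

Step 4 — take square root: d = √(0.1769) ≈ 0.4206.

d(x, mu) = √(0.1769) ≈ 0.4206


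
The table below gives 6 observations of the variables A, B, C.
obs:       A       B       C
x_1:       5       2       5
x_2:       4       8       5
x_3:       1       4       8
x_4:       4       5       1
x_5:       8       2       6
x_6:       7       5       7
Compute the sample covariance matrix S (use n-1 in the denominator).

Step 1 — column means:
  mean(A) = (5 + 4 + 1 + 4 + 8 + 7) / 6 = 29/6 = 4.8333
  mean(B) = (2 + 8 + 4 + 5 + 2 + 5) / 6 = 26/6 = 4.3333
  mean(C) = (5 + 5 + 8 + 1 + 6 + 7) / 6 = 32/6 = 5.3333

Step 2 — sample covariance S[i,j] = (1/(n-1)) · Σ_k (x_{k,i} - mean_i) · (x_{k,j} - mean_j), with n-1 = 5.
  S[A,A] = ((0.1667)·(0.1667) + (-0.8333)·(-0.8333) + (-3.8333)·(-3.8333) + (-0.8333)·(-0.8333) + (3.1667)·(3.1667) + (2.1667)·(2.1667)) / 5 = 30.8333/5 = 6.1667
  S[A,B] = ((0.1667)·(-2.3333) + (-0.8333)·(3.6667) + (-3.8333)·(-0.3333) + (-0.8333)·(0.6667) + (3.1667)·(-2.3333) + (2.1667)·(0.6667)) / 5 = -8.6667/5 = -1.7333
  S[A,C] = ((0.1667)·(-0.3333) + (-0.8333)·(-0.3333) + (-3.8333)·(2.6667) + (-0.8333)·(-4.3333) + (3.1667)·(0.6667) + (2.1667)·(1.6667)) / 5 = -0.6667/5 = -0.1333
  S[B,B] = ((-2.3333)·(-2.3333) + (3.6667)·(3.6667) + (-0.3333)·(-0.3333) + (0.6667)·(0.6667) + (-2.3333)·(-2.3333) + (0.6667)·(0.6667)) / 5 = 25.3333/5 = 5.0667
  S[B,C] = ((-2.3333)·(-0.3333) + (3.6667)·(-0.3333) + (-0.3333)·(2.6667) + (0.6667)·(-4.3333) + (-2.3333)·(0.6667) + (0.6667)·(1.6667)) / 5 = -4.6667/5 = -0.9333
  S[C,C] = ((-0.3333)·(-0.3333) + (-0.3333)·(-0.3333) + (2.6667)·(2.6667) + (-4.3333)·(-4.3333) + (0.6667)·(0.6667) + (1.6667)·(1.6667)) / 5 = 29.3333/5 = 5.8667

S is symmetric (S[j,i] = S[i,j]). Assembling:

S = [[6.1667, -1.7333, -0.1333],
 [-1.7333, 5.0667, -0.9333],
 [-0.1333, -0.9333, 5.8667]]


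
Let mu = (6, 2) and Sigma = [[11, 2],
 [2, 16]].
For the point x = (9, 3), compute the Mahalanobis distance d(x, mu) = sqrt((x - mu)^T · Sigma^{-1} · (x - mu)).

Step 1 — centre the observation: (x - mu) = (3, 1).

Step 2 — invert Sigma. det(Sigma) = 11·16 - (2)² = 172.
  Sigma^{-1} = (1/det) · [[d, -b], [-b, a]] = [[0.093, -0.0116],
 [-0.0116, 0.064]].

Step 3 — form the quadratic (x - mu)^T · Sigma^{-1} · (x - mu):
  Sigma^{-1} · (x - mu) = (0.2674, 0.0291).
  (x - mu)^T · [Sigma^{-1} · (x - mu)] = (3)·(0.2674) + (1)·(0.0291) = 0.8314.

Step 4 — take square root: d = √(0.8314) ≈ 0.9118.

d(x, mu) = √(0.8314) ≈ 0.9118


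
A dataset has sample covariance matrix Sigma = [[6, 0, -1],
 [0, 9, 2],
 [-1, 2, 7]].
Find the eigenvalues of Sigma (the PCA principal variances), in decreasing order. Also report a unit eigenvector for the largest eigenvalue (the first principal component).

Step 1 — characteristic polynomial p(λ) = det(λI - Sigma) = λ³ - tr·λ² + c_1·λ - det, where tr = trace, c_1 = sum of the principal 2×2 minors, det = det(Sigma):
  tr = 6 + 9 + 7 = 22,
  c_1 = (6·9 - (0)²) + (6·7 - (-1)²) + (9·7 - (2)²) = 54 + 41 + 59 = 154,
  det = 6·(9·7 - (2)²) - (0)·((0)·7 - (2)·(-1)) + (-1)·((0)·(2) - 9·(-1)) = 6·(59) - (0)·(2) + (-1)·(9) = 345.
  So p(λ) = λ³ - 22λ² + 154λ - 345.
Step 2 — look for an integer root (rational root theorem: any rational root is an integer divisor of 345). Testing λ = 5:
  p(5) = 125 - 550 + 770 - 345 = 0  ✓
  Dividing out (λ - 5): p(λ) = (λ - 5)(λ² - 17λ + 69).
Step 3 — remaining eigenvalues from the quadratic λ² - 17λ + 69 = 0:
  Δ = 17² - 4·69 = 289 - 276 = 13,  λ = (17 ± √13)/2 = (17 ± 3.6056)/2 ≈ 10.3028 or 6.6972.
  Sorted: λ_1 = 10.3028,  λ_2 = 6.6972,  λ_3 = 5  (check: sum = 22 = tr ✓).

Step 4 — unit eigenvector for λ_1 ≈ 10.3028: v spans the null space of (Sigma - λ_1 I), whose rows are
  r_1 = (-4.3028, 0, -1),  r_2 = (0, -1.3028, 2),  r_3 = (-1, 2, -3.3028).
  v is orthogonal to every row, so take v ∝ r_1 × r_2 = ((0)·(2) - (-1)·(-1.3028), (-1)·(0) - (-4.3028)·(2), (-4.3028)·(-1.3028) - (0)·(0)) ≈ (-1.3028, 8.6056, 5.6056).
  Rescale (multiply by -1 so the first nonzero entry is positive): u = (1.3028, -8.6056, -5.6056).
  ||u|| = √((1.3028)² + (-8.6056)² + (-5.6056)²) = √(107.1749) ≈ 10.3525,  v_1 = u/||u|| ≈ (0.1258, -0.8313, -0.5415) (||v_1|| = 1).

λ_1 = 10.3028,  λ_2 = 6.6972,  λ_3 = 5;  v_1 ≈ (0.1258, -0.8313, -0.5415)


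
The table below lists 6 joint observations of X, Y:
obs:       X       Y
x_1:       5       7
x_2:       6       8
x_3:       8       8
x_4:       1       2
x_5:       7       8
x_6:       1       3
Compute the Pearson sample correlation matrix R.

Step 1 — column means:
  mean(X) = (5 + 6 + 8 + 1 + 7 + 1) / 6 = 28/6 = 4.6667
  mean(Y) = (7 + 8 + 8 + 2 + 8 + 3) / 6 = 36/6 = 6

Step 2 — sample variances and covariances s[i,j] = (1/(n-1)) · Σ_k (x_{k,i} - mean_i) · (x_{k,j} - mean_j), with n-1 = 5:
  s[X,X] = ((0.3333)·(0.3333) + (1.3333)·(1.3333) + (3.3333)·(3.3333) + (-3.6667)·(-3.6667) + (2.3333)·(2.3333) + (-3.6667)·(-3.6667)) / 5 = 45.3333/5 = 9.0667
  s[X,Y] = ((0.3333)·(1) + (1.3333)·(2) + (3.3333)·(2) + (-3.6667)·(-4) + (2.3333)·(2) + (-3.6667)·(-3)) / 5 = 40/5 = 8
  s[Y,Y] = ((1)·(1) + (2)·(2) + (2)·(2) + (-4)·(-4) + (2)·(2) + (-3)·(-3)) / 5 = 38/5 = 7.6
  Sample standard deviations s_i = √(s[i,i]):
  s(X) = √(9.0667) = 3.0111
  s(Y) = √(7.6) = 2.7568

Step 3 — r_{ij} = s_{ij} / (s_i · s_j):
  r[X,X] = 1 (diagonal).
  r[X,Y] = 8 / (3.0111 · 2.7568) = 8 / 8.301 = 0.9637
  r[Y,Y] = 1 (diagonal).

R is symmetric with unit diagonal. Assembling:

R = [[1, 0.9637],
 [0.9637, 1]]


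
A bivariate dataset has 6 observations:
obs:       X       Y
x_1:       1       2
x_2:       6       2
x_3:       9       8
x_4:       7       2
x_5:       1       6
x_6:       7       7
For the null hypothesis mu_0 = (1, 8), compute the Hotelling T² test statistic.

Step 1 — sample mean vector:
  mean(X) = (1 + 6 + 9 + 7 + 1 + 7) / 6 = 31/6 = 5.1667
  mean(Y) = (2 + 2 + 8 + 2 + 6 + 7) / 6 = 27/6 = 4.5
  x̄ = (5.1667, 4.5),  deviation x̄ - mu_0 = (5.1667, 4.5) - (1, 8) = (4.1667, -3.5).

Step 2 — sample covariance matrix, S[i,j] = (1/(n-1)) · Σ_k (x_{k,i} - mean_i) · (x_{k,j} - mean_j), divisor n-1 = 5:
  S[X,X] = ((-4.1667)·(-4.1667) + (0.8333)·(0.8333) + (3.8333)·(3.8333) + (1.8333)·(1.8333) + (-4.1667)·(-4.1667) + (1.8333)·(1.8333)) / 5 = 56.8333/5 = 11.3667
  S[X,Y] = ((-4.1667)·(-2.5) + (0.8333)·(-2.5) + (3.8333)·(3.5) + (1.8333)·(-2.5) + (-4.1667)·(1.5) + (1.8333)·(2.5)) / 5 = 15.5/5 = 3.1
  S[Y,Y] = ((-2.5)·(-2.5) + (-2.5)·(-2.5) + (3.5)·(3.5) + (-2.5)·(-2.5) + (1.5)·(1.5) + (2.5)·(2.5)) / 5 = 39.5/5 = 7.9
  S = [[11.3667, 3.1],
 [3.1, 7.9]].

Step 3 — invert S. det(S) = 11.3667·7.9 - (3.1)² = 80.1867.
  S^{-1} = (1/det) · [[d, -b], [-b, a]] = [[0.0985, -0.0387],
 [-0.0387, 0.1418]].

Step 4 — quadratic form (x̄ - mu_0)^T · S^{-1} · (x̄ - mu_0):
  S^{-1} · (x̄ - mu_0) = (0.5458, -0.6572),
  (x̄ - mu_0)^T · [...] = (4.1667)·(0.5458) + (-3.5)·(-0.6572) = 4.5745.

Step 5 — scale by n: T² = 6 · 4.5745 = 27.4468.

T² ≈ 27.4468


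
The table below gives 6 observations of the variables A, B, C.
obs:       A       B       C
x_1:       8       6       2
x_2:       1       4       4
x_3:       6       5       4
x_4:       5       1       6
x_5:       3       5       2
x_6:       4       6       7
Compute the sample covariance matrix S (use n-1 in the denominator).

Step 1 — column means:
  mean(A) = (8 + 1 + 6 + 5 + 3 + 4) / 6 = 27/6 = 4.5
  mean(B) = (6 + 4 + 5 + 1 + 5 + 6) / 6 = 27/6 = 4.5
  mean(C) = (2 + 4 + 4 + 6 + 2 + 7) / 6 = 25/6 = 4.1667

Step 2 — sample covariance S[i,j] = (1/(n-1)) · Σ_k (x_{k,i} - mean_i) · (x_{k,j} - mean_j), with n-1 = 5.
  S[A,A] = ((3.5)·(3.5) + (-3.5)·(-3.5) + (1.5)·(1.5) + (0.5)·(0.5) + (-1.5)·(-1.5) + (-0.5)·(-0.5)) / 5 = 29.5/5 = 5.9
  S[A,B] = ((3.5)·(1.5) + (-3.5)·(-0.5) + (1.5)·(0.5) + (0.5)·(-3.5) + (-1.5)·(0.5) + (-0.5)·(1.5)) / 5 = 4.5/5 = 0.9
  S[A,C] = ((3.5)·(-2.1667) + (-3.5)·(-0.1667) + (1.5)·(-0.1667) + (0.5)·(1.8333) + (-1.5)·(-2.1667) + (-0.5)·(2.8333)) / 5 = -4.5/5 = -0.9
  S[B,B] = ((1.5)·(1.5) + (-0.5)·(-0.5) + (0.5)·(0.5) + (-3.5)·(-3.5) + (0.5)·(0.5) + (1.5)·(1.5)) / 5 = 17.5/5 = 3.5
  S[B,C] = ((1.5)·(-2.1667) + (-0.5)·(-0.1667) + (0.5)·(-0.1667) + (-3.5)·(1.8333) + (0.5)·(-2.1667) + (1.5)·(2.8333)) / 5 = -6.5/5 = -1.3
  S[C,C] = ((-2.1667)·(-2.1667) + (-0.1667)·(-0.1667) + (-0.1667)·(-0.1667) + (1.8333)·(1.8333) + (-2.1667)·(-2.1667) + (2.8333)·(2.8333)) / 5 = 20.8333/5 = 4.1667

S is symmetric (S[j,i] = S[i,j]). Assembling:

S = [[5.9, 0.9, -0.9],
 [0.9, 3.5, -1.3],
 [-0.9, -1.3, 4.1667]]


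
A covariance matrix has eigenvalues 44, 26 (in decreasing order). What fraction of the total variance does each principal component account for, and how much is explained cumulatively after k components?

Step 1 — total variance = trace(Sigma) = Σ λ_i = 44 + 26 = 70.

Step 2 — fraction explained by component i = λ_i / Σ λ:
  PC1: 44/70 = 0.6286
  PC2: 26/70 = 0.3714

Step 3 — cumulative fraction after k components = (λ_1 + ... + λ_k) / Σ λ:
  k = 1: 44/70 = 0.6286
  k = 2: (44 + 26)/70 = 70/70 = 1

Summary (fraction, with percent):

explained: PC1 0.6286 (62.86%), PC2 0.3714 (37.14%);  cumulative: 0.6286, 1


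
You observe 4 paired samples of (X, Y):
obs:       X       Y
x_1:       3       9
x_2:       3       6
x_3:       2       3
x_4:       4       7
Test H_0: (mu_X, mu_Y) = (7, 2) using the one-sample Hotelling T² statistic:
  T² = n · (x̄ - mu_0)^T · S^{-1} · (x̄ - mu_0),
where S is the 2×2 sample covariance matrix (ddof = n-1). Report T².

Step 1 — sample mean vector:
  mean(X) = (3 + 3 + 2 + 4) / 4 = 12/4 = 3
  mean(Y) = (9 + 6 + 3 + 7) / 4 = 25/4 = 6.25
  x̄ = (3, 6.25),  deviation x̄ - mu_0 = (3, 6.25) - (7, 2) = (-4, 4.25).

Step 2 — sample covariance matrix, S[i,j] = (1/(n-1)) · Σ_k (x_{k,i} - mean_i) · (x_{k,j} - mean_j), divisor n-1 = 3:
  S[X,X] = ((0)·(0) + (0)·(0) + (-1)·(-1) + (1)·(1)) / 3 = 2/3 = 0.6667
  S[X,Y] = ((0)·(2.75) + (0)·(-0.25) + (-1)·(-3.25) + (1)·(0.75)) / 3 = 4/3 = 1.3333
  S[Y,Y] = ((2.75)·(2.75) + (-0.25)·(-0.25) + (-3.25)·(-3.25) + (0.75)·(0.75)) / 3 = 18.75/3 = 6.25
  S = [[0.6667, 1.3333],
 [1.3333, 6.25]].

Step 3 — invert S. det(S) = 0.6667·6.25 - (1.3333)² = 2.3889.
  S^{-1} = (1/det) · [[d, -b], [-b, a]] = [[2.6163, -0.5581],
 [-0.5581, 0.2791]].

Step 4 — quadratic form (x̄ - mu_0)^T · S^{-1} · (x̄ - mu_0):
  S^{-1} · (x̄ - mu_0) = (-12.8372, 3.4186),
  (x̄ - mu_0)^T · [...] = (-4)·(-12.8372) + (4.25)·(3.4186) = 65.8779.

Step 5 — scale by n: T² = 4 · 65.8779 = 263.5116.

T² ≈ 263.5116


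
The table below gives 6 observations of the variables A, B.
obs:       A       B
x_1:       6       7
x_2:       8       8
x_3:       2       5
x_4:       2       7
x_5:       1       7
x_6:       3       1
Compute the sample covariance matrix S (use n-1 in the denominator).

Step 1 — column means:
  mean(A) = (6 + 8 + 2 + 2 + 1 + 3) / 6 = 22/6 = 3.6667
  mean(B) = (7 + 8 + 5 + 7 + 7 + 1) / 6 = 35/6 = 5.8333

Step 2 — sample covariance S[i,j] = (1/(n-1)) · Σ_k (x_{k,i} - mean_i) · (x_{k,j} - mean_j), with n-1 = 5.
  S[A,A] = ((2.3333)·(2.3333) + (4.3333)·(4.3333) + (-1.6667)·(-1.6667) + (-1.6667)·(-1.6667) + (-2.6667)·(-2.6667) + (-0.6667)·(-0.6667)) / 5 = 37.3333/5 = 7.4667
  S[A,B] = ((2.3333)·(1.1667) + (4.3333)·(2.1667) + (-1.6667)·(-0.8333) + (-1.6667)·(1.1667) + (-2.6667)·(1.1667) + (-0.6667)·(-4.8333)) / 5 = 11.6667/5 = 2.3333
  S[B,B] = ((1.1667)·(1.1667) + (2.1667)·(2.1667) + (-0.8333)·(-0.8333) + (1.1667)·(1.1667) + (1.1667)·(1.1667) + (-4.8333)·(-4.8333)) / 5 = 32.8333/5 = 6.5667

S is symmetric (S[j,i] = S[i,j]). Assembling:

S = [[7.4667, 2.3333],
 [2.3333, 6.5667]]


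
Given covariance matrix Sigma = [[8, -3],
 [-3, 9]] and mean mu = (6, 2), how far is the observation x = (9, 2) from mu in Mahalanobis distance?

Step 1 — centre the observation: (x - mu) = (3, 0).

Step 2 — invert Sigma. det(Sigma) = 8·9 - (-3)² = 63.
  Sigma^{-1} = (1/det) · [[d, -b], [-b, a]] = [[0.1429, 0.0476],
 [0.0476, 0.127]].

Step 3 — form the quadratic (x - mu)^T · Sigma^{-1} · (x - mu):
  Sigma^{-1} · (x - mu) = (0.4286, 0.1429).
  (x - mu)^T · [Sigma^{-1} · (x - mu)] = (3)·(0.4286) + (0)·(0.1429) = 1.2857.

Step 4 — take square root: d = √(1.2857) ≈ 1.1339.

d(x, mu) = √(1.2857) ≈ 1.1339


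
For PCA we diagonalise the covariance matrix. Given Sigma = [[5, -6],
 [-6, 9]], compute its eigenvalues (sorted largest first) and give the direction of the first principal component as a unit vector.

Step 1 — characteristic polynomial of 2×2 Sigma:
  det(Sigma - λI) = λ² - trace · λ + det = 0.
  trace = 5 + 9 = 14, det = 5·9 - (-6)² = 9.
Step 2 — discriminant:
  Δ = trace² - 4·det = 196 - 36 = 160.
Step 3 — eigenvalues:
  λ = (trace ± √Δ)/2 = (14 ± 12.6491)/2,
  λ_1 = 13.3246,  λ_2 = 0.6754.

Step 4 — unit eigenvector for λ_1: solve (Sigma - λ_1 I)v = 0. First row:
  (5 - 13.3246)·v_x + (-6)·v_y = 0, i.e. (-8.3246)·v_x + (-6)·v_y = 0,
  so v ∝ (b, λ_1 - a) = (-6, 8.3246); multiply by -1 so the first entry is positive: u = (6, -8.3246).
  ||u|| = √((6)² + (-8.3246)²) = √(105.2982) ≈ 10.2615,
  v_1 = u/||u|| ≈ (0.5847, -0.8112) (||v_1|| = 1).

λ_1 = 13.3246,  λ_2 = 0.6754;  v_1 ≈ (0.5847, -0.8112)


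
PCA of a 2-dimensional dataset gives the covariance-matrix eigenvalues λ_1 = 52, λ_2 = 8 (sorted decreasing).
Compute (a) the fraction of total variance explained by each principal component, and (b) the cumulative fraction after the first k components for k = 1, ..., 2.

Step 1 — total variance = trace(Sigma) = Σ λ_i = 52 + 8 = 60.

Step 2 — fraction explained by component i = λ_i / Σ λ:
  PC1: 52/60 = 0.8667
  PC2: 8/60 = 0.1333

Step 3 — cumulative fraction after k components = (λ_1 + ... + λ_k) / Σ λ:
  k = 1: 52/60 = 0.8667
  k = 2: (52 + 8)/60 = 60/60 = 1

Summary (fraction, with percent):

explained: PC1 0.8667 (86.67%), PC2 0.1333 (13.33%);  cumulative: 0.8667, 1


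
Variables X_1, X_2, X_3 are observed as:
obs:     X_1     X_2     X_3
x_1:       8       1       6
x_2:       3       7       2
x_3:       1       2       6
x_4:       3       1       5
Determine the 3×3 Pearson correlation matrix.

Step 1 — column means:
  mean(X_1) = (8 + 3 + 1 + 3) / 4 = 15/4 = 3.75
  mean(X_2) = (1 + 7 + 2 + 1) / 4 = 11/4 = 2.75
  mean(X_3) = (6 + 2 + 6 + 5) / 4 = 19/4 = 4.75

Step 2 — sample variances and covariances s[i,j] = (1/(n-1)) · Σ_k (x_{k,i} - mean_i) · (x_{k,j} - mean_j), with n-1 = 3:
  s[X_1,X_1] = ((4.25)·(4.25) + (-0.75)·(-0.75) + (-2.75)·(-2.75) + (-0.75)·(-0.75)) / 3 = 26.75/3 = 8.9167
  s[X_1,X_2] = ((4.25)·(-1.75) + (-0.75)·(4.25) + (-2.75)·(-0.75) + (-0.75)·(-1.75)) / 3 = -7.25/3 = -2.4167
  s[X_1,X_3] = ((4.25)·(1.25) + (-0.75)·(-2.75) + (-2.75)·(1.25) + (-0.75)·(0.25)) / 3 = 3.75/3 = 1.25
  s[X_2,X_2] = ((-1.75)·(-1.75) + (4.25)·(4.25) + (-0.75)·(-0.75) + (-1.75)·(-1.75)) / 3 = 24.75/3 = 8.25
  s[X_2,X_3] = ((-1.75)·(1.25) + (4.25)·(-2.75) + (-0.75)·(1.25) + (-1.75)·(0.25)) / 3 = -15.25/3 = -5.0833
  s[X_3,X_3] = ((1.25)·(1.25) + (-2.75)·(-2.75) + (1.25)·(1.25) + (0.25)·(0.25)) / 3 = 10.75/3 = 3.5833
  Sample standard deviations s_i = √(s[i,i]):
  s(X_1) = √(8.9167) = 2.9861
  s(X_2) = √(8.25) = 2.8723
  s(X_3) = √(3.5833) = 1.893

Step 3 — r_{ij} = s_{ij} / (s_i · s_j):
  r[X_1,X_1] = 1 (diagonal).
  r[X_1,X_2] = -2.4167 / (2.9861 · 2.8723) = -2.4167 / 8.5769 = -0.2818
  r[X_1,X_3] = 1.25 / (2.9861 · 1.893) = 1.25 / 5.6526 = 0.2211
  r[X_2,X_2] = 1 (diagonal).
  r[X_2,X_3] = -5.0833 / (2.8723 · 1.893) = -5.0833 / 5.4371 = -0.9349
  r[X_3,X_3] = 1 (diagonal).

R is symmetric with unit diagonal. Assembling:

R = [[1, -0.2818, 0.2211],
 [-0.2818, 1, -0.9349],
 [0.2211, -0.9349, 1]]


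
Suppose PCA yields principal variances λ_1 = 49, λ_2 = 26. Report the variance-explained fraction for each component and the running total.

Step 1 — total variance = trace(Sigma) = Σ λ_i = 49 + 26 = 75.

Step 2 — fraction explained by component i = λ_i / Σ λ:
  PC1: 49/75 = 0.6533
  PC2: 26/75 = 0.3467

Step 3 — cumulative fraction after k components = (λ_1 + ... + λ_k) / Σ λ:
  k = 1: 49/75 = 0.6533
  k = 2: (49 + 26)/75 = 75/75 = 1

Summary (fraction, with percent):

explained: PC1 0.6533 (65.33%), PC2 0.3467 (34.67%);  cumulative: 0.6533, 1


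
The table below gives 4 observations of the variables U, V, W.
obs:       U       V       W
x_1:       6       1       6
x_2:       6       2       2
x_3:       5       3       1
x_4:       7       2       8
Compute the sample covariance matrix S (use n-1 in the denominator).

Step 1 — column means:
  mean(U) = (6 + 6 + 5 + 7) / 4 = 24/4 = 6
  mean(V) = (1 + 2 + 3 + 2) / 4 = 8/4 = 2
  mean(W) = (6 + 2 + 1 + 8) / 4 = 17/4 = 4.25

Step 2 — sample covariance S[i,j] = (1/(n-1)) · Σ_k (x_{k,i} - mean_i) · (x_{k,j} - mean_j), with n-1 = 3.
  S[U,U] = ((0)·(0) + (0)·(0) + (-1)·(-1) + (1)·(1)) / 3 = 2/3 = 0.6667
  S[U,V] = ((0)·(-1) + (0)·(0) + (-1)·(1) + (1)·(0)) / 3 = -1/3 = -0.3333
  S[U,W] = ((0)·(1.75) + (0)·(-2.25) + (-1)·(-3.25) + (1)·(3.75)) / 3 = 7/3 = 2.3333
  S[V,V] = ((-1)·(-1) + (0)·(0) + (1)·(1) + (0)·(0)) / 3 = 2/3 = 0.6667
  S[V,W] = ((-1)·(1.75) + (0)·(-2.25) + (1)·(-3.25) + (0)·(3.75)) / 3 = -5/3 = -1.6667
  S[W,W] = ((1.75)·(1.75) + (-2.25)·(-2.25) + (-3.25)·(-3.25) + (3.75)·(3.75)) / 3 = 32.75/3 = 10.9167

S is symmetric (S[j,i] = S[i,j]). Assembling:

S = [[0.6667, -0.3333, 2.3333],
 [-0.3333, 0.6667, -1.6667],
 [2.3333, -1.6667, 10.9167]]


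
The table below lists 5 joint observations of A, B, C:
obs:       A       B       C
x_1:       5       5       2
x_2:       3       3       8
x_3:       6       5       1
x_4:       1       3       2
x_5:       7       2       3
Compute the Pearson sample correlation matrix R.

Step 1 — column means:
  mean(A) = (5 + 3 + 6 + 1 + 7) / 5 = 22/5 = 4.4
  mean(B) = (5 + 3 + 5 + 3 + 2) / 5 = 18/5 = 3.6
  mean(C) = (2 + 8 + 1 + 2 + 3) / 5 = 16/5 = 3.2

Step 2 — sample variances and covariances s[i,j] = (1/(n-1)) · Σ_k (x_{k,i} - mean_i) · (x_{k,j} - mean_j), with n-1 = 4:
  s[A,A] = ((0.6)·(0.6) + (-1.4)·(-1.4) + (1.6)·(1.6) + (-3.4)·(-3.4) + (2.6)·(2.6)) / 4 = 23.2/4 = 5.8
  s[A,B] = ((0.6)·(1.4) + (-1.4)·(-0.6) + (1.6)·(1.4) + (-3.4)·(-0.6) + (2.6)·(-1.6)) / 4 = 1.8/4 = 0.45
  s[A,C] = ((0.6)·(-1.2) + (-1.4)·(4.8) + (1.6)·(-2.2) + (-3.4)·(-1.2) + (2.6)·(-0.2)) / 4 = -7.4/4 = -1.85
  s[B,B] = ((1.4)·(1.4) + (-0.6)·(-0.6) + (1.4)·(1.4) + (-0.6)·(-0.6) + (-1.6)·(-1.6)) / 4 = 7.2/4 = 1.8
  s[B,C] = ((1.4)·(-1.2) + (-0.6)·(4.8) + (1.4)·(-2.2) + (-0.6)·(-1.2) + (-1.6)·(-0.2)) / 4 = -6.6/4 = -1.65
  s[C,C] = ((-1.2)·(-1.2) + (4.8)·(4.8) + (-2.2)·(-2.2) + (-1.2)·(-1.2) + (-0.2)·(-0.2)) / 4 = 30.8/4 = 7.7
  Sample standard deviations s_i = √(s[i,i]):
  s(A) = √(5.8) = 2.4083
  s(B) = √(1.8) = 1.3416
  s(C) = √(7.7) = 2.7749

Step 3 — r_{ij} = s_{ij} / (s_i · s_j):
  r[A,A] = 1 (diagonal).
  r[A,B] = 0.45 / (2.4083 · 1.3416) = 0.45 / 3.2311 = 0.1393
  r[A,C] = -1.85 / (2.4083 · 2.7749) = -1.85 / 6.6828 = -0.2768
  r[B,B] = 1 (diagonal).
  r[B,C] = -1.65 / (1.3416 · 2.7749) = -1.65 / 3.7229 = -0.4432
  r[C,C] = 1 (diagonal).

R is symmetric with unit diagonal. Assembling:

R = [[1, 0.1393, -0.2768],
 [0.1393, 1, -0.4432],
 [-0.2768, -0.4432, 1]]


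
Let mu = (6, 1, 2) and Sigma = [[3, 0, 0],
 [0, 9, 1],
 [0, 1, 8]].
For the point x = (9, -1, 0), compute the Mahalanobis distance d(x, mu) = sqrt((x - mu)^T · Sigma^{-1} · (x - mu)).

Step 1 — centre the observation: (x - mu) = (3, -2, -2).

Step 2 — invert Sigma (cofactor / det for 3×3, or solve directly):
  Sigma^{-1} = [[0.3333, 0, 0],
 [0, 0.1127, -0.0141],
 [0, -0.0141, 0.1268]].

Step 3 — form the quadratic (x - mu)^T · Sigma^{-1} · (x - mu):
  Sigma^{-1} · (x - mu) = (1, -0.1972, -0.2254).
  (x - mu)^T · [Sigma^{-1} · (x - mu)] = (3)·(1) + (-2)·(-0.1972) + (-2)·(-0.2254) = 3.8451.

Step 4 — take square root: d = √(3.8451) ≈ 1.9609.

d(x, mu) = √(3.8451) ≈ 1.9609


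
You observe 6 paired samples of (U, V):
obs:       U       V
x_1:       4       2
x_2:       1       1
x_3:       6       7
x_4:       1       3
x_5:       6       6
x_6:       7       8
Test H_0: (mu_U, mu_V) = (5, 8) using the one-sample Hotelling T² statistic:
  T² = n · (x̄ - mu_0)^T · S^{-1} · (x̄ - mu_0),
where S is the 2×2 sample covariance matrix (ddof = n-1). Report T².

Step 1 — sample mean vector:
  mean(U) = (4 + 1 + 6 + 1 + 6 + 7) / 6 = 25/6 = 4.1667
  mean(V) = (2 + 1 + 7 + 3 + 6 + 8) / 6 = 27/6 = 4.5
  x̄ = (4.1667, 4.5),  deviation x̄ - mu_0 = (4.1667, 4.5) - (5, 8) = (-0.8333, -3.5).

Step 2 — sample covariance matrix, S[i,j] = (1/(n-1)) · Σ_k (x_{k,i} - mean_i) · (x_{k,j} - mean_j), divisor n-1 = 5:
  S[U,U] = ((-0.1667)·(-0.1667) + (-3.1667)·(-3.1667) + (1.8333)·(1.8333) + (-3.1667)·(-3.1667) + (1.8333)·(1.8333) + (2.8333)·(2.8333)) / 5 = 34.8333/5 = 6.9667
  S[U,V] = ((-0.1667)·(-2.5) + (-3.1667)·(-3.5) + (1.8333)·(2.5) + (-3.1667)·(-1.5) + (1.8333)·(1.5) + (2.8333)·(3.5)) / 5 = 33.5/5 = 6.7
  S[V,V] = ((-2.5)·(-2.5) + (-3.5)·(-3.5) + (2.5)·(2.5) + (-1.5)·(-1.5) + (1.5)·(1.5) + (3.5)·(3.5)) / 5 = 41.5/5 = 8.3
  S = [[6.9667, 6.7],
 [6.7, 8.3]].

Step 3 — invert S. det(S) = 6.9667·8.3 - (6.7)² = 12.9333.
  S^{-1} = (1/det) · [[d, -b], [-b, a]] = [[0.6418, -0.518],
 [-0.518, 0.5387]].

Step 4 — quadratic form (x̄ - mu_0)^T · S^{-1} · (x̄ - mu_0):
  S^{-1} · (x̄ - mu_0) = (1.2784, -1.4536),
  (x̄ - mu_0)^T · [...] = (-0.8333)·(1.2784) + (-3.5)·(-1.4536) = 4.0223.

Step 5 — scale by n: T² = 6 · 4.0223 = 24.134.

T² ≈ 24.134


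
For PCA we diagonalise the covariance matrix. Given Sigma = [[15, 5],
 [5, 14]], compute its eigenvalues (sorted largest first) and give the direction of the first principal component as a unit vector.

Step 1 — characteristic polynomial of 2×2 Sigma:
  det(Sigma - λI) = λ² - trace · λ + det = 0.
  trace = 15 + 14 = 29, det = 15·14 - (5)² = 185.
Step 2 — discriminant:
  Δ = trace² - 4·det = 841 - 740 = 101.
Step 3 — eigenvalues:
  λ = (trace ± √Δ)/2 = (29 ± 10.0499)/2,
  λ_1 = 19.5249,  λ_2 = 9.4751.

Step 4 — unit eigenvector for λ_1: solve (Sigma - λ_1 I)v = 0. First row:
  (15 - 19.5249)·v_x + (5)·v_y = 0, i.e. (-4.5249)·v_x + (5)·v_y = 0,
  so v ∝ (b, λ_1 - a) = (5, 4.5249) = u.
  ||u|| = √((5)² + (4.5249)²) = √(45.4751) ≈ 6.7435,
  v_1 = u/||u|| ≈ (0.7415, 0.671) (||v_1|| = 1).

λ_1 = 19.5249,  λ_2 = 9.4751;  v_1 ≈ (0.7415, 0.671)


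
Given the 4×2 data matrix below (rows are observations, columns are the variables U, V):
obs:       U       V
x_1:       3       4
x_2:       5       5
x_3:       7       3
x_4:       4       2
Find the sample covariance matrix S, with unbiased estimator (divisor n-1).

Step 1 — column means:
  mean(U) = (3 + 5 + 7 + 4) / 4 = 19/4 = 4.75
  mean(V) = (4 + 5 + 3 + 2) / 4 = 14/4 = 3.5

Step 2 — sample covariance S[i,j] = (1/(n-1)) · Σ_k (x_{k,i} - mean_i) · (x_{k,j} - mean_j), with n-1 = 3.
  S[U,U] = ((-1.75)·(-1.75) + (0.25)·(0.25) + (2.25)·(2.25) + (-0.75)·(-0.75)) / 3 = 8.75/3 = 2.9167
  S[U,V] = ((-1.75)·(0.5) + (0.25)·(1.5) + (2.25)·(-0.5) + (-0.75)·(-1.5)) / 3 = -0.5/3 = -0.1667
  S[V,V] = ((0.5)·(0.5) + (1.5)·(1.5) + (-0.5)·(-0.5) + (-1.5)·(-1.5)) / 3 = 5/3 = 1.6667

S is symmetric (S[j,i] = S[i,j]). Assembling:

S = [[2.9167, -0.1667],
 [-0.1667, 1.6667]]


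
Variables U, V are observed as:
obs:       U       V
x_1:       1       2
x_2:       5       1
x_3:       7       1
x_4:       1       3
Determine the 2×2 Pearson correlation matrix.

Step 1 — column means:
  mean(U) = (1 + 5 + 7 + 1) / 4 = 14/4 = 3.5
  mean(V) = (2 + 1 + 1 + 3) / 4 = 7/4 = 1.75

Step 2 — sample variances and covariances s[i,j] = (1/(n-1)) · Σ_k (x_{k,i} - mean_i) · (x_{k,j} - mean_j), with n-1 = 3:
  s[U,U] = ((-2.5)·(-2.5) + (1.5)·(1.5) + (3.5)·(3.5) + (-2.5)·(-2.5)) / 3 = 27/3 = 9
  s[U,V] = ((-2.5)·(0.25) + (1.5)·(-0.75) + (3.5)·(-0.75) + (-2.5)·(1.25)) / 3 = -7.5/3 = -2.5
  s[V,V] = ((0.25)·(0.25) + (-0.75)·(-0.75) + (-0.75)·(-0.75) + (1.25)·(1.25)) / 3 = 2.75/3 = 0.9167
  Sample standard deviations s_i = √(s[i,i]):
  s(U) = √(9) = 3
  s(V) = √(0.9167) = 0.9574

Step 3 — r_{ij} = s_{ij} / (s_i · s_j):
  r[U,U] = 1 (diagonal).
  r[U,V] = -2.5 / (3 · 0.9574) = -2.5 / 2.8723 = -0.8704
  r[V,V] = 1 (diagonal).

R is symmetric with unit diagonal. Assembling:

R = [[1, -0.8704],
 [-0.8704, 1]]


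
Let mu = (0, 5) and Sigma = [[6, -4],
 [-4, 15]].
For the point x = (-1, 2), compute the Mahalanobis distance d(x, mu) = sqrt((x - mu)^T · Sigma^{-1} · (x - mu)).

Step 1 — centre the observation: (x - mu) = (-1, -3).

Step 2 — invert Sigma. det(Sigma) = 6·15 - (-4)² = 74.
  Sigma^{-1} = (1/det) · [[d, -b], [-b, a]] = [[0.2027, 0.0541],
 [0.0541, 0.0811]].

Step 3 — form the quadratic (x - mu)^T · Sigma^{-1} · (x - mu):
  Sigma^{-1} · (x - mu) = (-0.3649, -0.2973).
  (x - mu)^T · [Sigma^{-1} · (x - mu)] = (-1)·(-0.3649) + (-3)·(-0.2973) = 1.2568.

Step 4 — take square root: d = √(1.2568) ≈ 1.1211.

d(x, mu) = √(1.2568) ≈ 1.1211


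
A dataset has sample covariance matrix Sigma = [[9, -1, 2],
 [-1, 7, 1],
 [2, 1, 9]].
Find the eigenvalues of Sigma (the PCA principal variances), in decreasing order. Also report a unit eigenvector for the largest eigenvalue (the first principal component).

Step 1 — characteristic polynomial p(λ) = det(λI - Sigma) = λ³ - tr·λ² + c_1·λ - det, where tr = trace, c_1 = sum of the principal 2×2 minors, det = det(Sigma):
  tr = 9 + 7 + 9 = 25,
  c_1 = (9·7 - (-1)²) + (9·9 - (2)²) + (7·9 - (1)²) = 62 + 77 + 62 = 201,
  det = 9·(7·9 - (1)²) - (-1)·((-1)·9 - (1)·(2)) + (2)·((-1)·(1) - 7·(2)) = 9·(62) - (-1)·(-11) + (2)·(-15) = 517.
  So p(λ) = λ³ - 25λ² + 201λ - 517.
Step 2 — look for an integer root (rational root theorem: any rational root is an integer divisor of 517). Testing λ = 11:
  p(11) = 1331 - 3025 + 2211 - 517 = 0  ✓
  Dividing out (λ - 11): p(λ) = (λ - 11)(λ² - 14λ + 47).
Step 3 — remaining eigenvalues from the quadratic λ² - 14λ + 47 = 0:
  Δ = 14² - 4·47 = 196 - 188 = 8,  λ = (14 ± √8)/2 = (14 ± 2.8284)/2 ≈ 8.4142 or 5.5858.
  Sorted: λ_1 = 11,  λ_2 = 8.4142,  λ_3 = 5.5858  (check: sum = 25 = tr ✓).

Step 4 — unit eigenvector for λ_1 = 11: v spans the null space of (Sigma - λ_1 I), whose rows are
  r_1 = (-2, -1, 2),  r_2 = (-1, -4, 1),  r_3 = (2, 1, -2).
  v is orthogonal to every row, so take v ∝ r_1 × r_2 = ((-1)·(1) - (2)·(-4), (2)·(-1) - (-2)·(1), (-2)·(-4) - (-1)·(-1)) = (7, 0, 7).
  Rescale (divide by 7): u = (1, 0, 1).
  ||u|| = √((1)² + (0)² + (1)²) = √(2) ≈ 1.4142,  v_1 = u/||u|| ≈ (0.7071, 0, 0.7071) (||v_1|| = 1).

λ_1 = 11,  λ_2 = 8.4142,  λ_3 = 5.5858;  v_1 ≈ (0.7071, 0, 0.7071)


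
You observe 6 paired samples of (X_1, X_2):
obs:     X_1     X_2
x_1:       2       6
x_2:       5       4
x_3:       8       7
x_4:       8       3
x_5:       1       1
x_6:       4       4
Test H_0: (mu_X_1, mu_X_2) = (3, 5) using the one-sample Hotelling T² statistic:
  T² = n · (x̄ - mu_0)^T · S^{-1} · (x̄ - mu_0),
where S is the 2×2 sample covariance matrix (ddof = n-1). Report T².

Step 1 — sample mean vector:
  mean(X_1) = (2 + 5 + 8 + 8 + 1 + 4) / 6 = 28/6 = 4.6667
  mean(X_2) = (6 + 4 + 7 + 3 + 1 + 4) / 6 = 25/6 = 4.1667
  x̄ = (4.6667, 4.1667),  deviation x̄ - mu_0 = (4.6667, 4.1667) - (3, 5) = (1.6667, -0.8333).

Step 2 — sample covariance matrix, S[i,j] = (1/(n-1)) · Σ_k (x_{k,i} - mean_i) · (x_{k,j} - mean_j), divisor n-1 = 5:
  S[X_1,X_1] = ((-2.6667)·(-2.6667) + (0.3333)·(0.3333) + (3.3333)·(3.3333) + (3.3333)·(3.3333) + (-3.6667)·(-3.6667) + (-0.6667)·(-0.6667)) / 5 = 43.3333/5 = 8.6667
  S[X_1,X_2] = ((-2.6667)·(1.8333) + (0.3333)·(-0.1667) + (3.3333)·(2.8333) + (3.3333)·(-1.1667) + (-3.6667)·(-3.1667) + (-0.6667)·(-0.1667)) / 5 = 12.3333/5 = 2.4667
  S[X_2,X_2] = ((1.8333)·(1.8333) + (-0.1667)·(-0.1667) + (2.8333)·(2.8333) + (-1.1667)·(-1.1667) + (-3.1667)·(-3.1667) + (-0.1667)·(-0.1667)) / 5 = 22.8333/5 = 4.5667
  S = [[8.6667, 2.4667],
 [2.4667, 4.5667]].

Step 3 — invert S. det(S) = 8.6667·4.5667 - (2.4667)² = 33.4933.
  S^{-1} = (1/det) · [[d, -b], [-b, a]] = [[0.1363, -0.0736],
 [-0.0736, 0.2588]].

Step 4 — quadratic form (x̄ - mu_0)^T · S^{-1} · (x̄ - mu_0):
  S^{-1} · (x̄ - mu_0) = (0.2886, -0.3384),
  (x̄ - mu_0)^T · [...] = (1.6667)·(0.2886) + (-0.8333)·(-0.3384) = 0.763.

Step 5 — scale by n: T² = 6 · 0.763 = 4.578.

T² ≈ 4.578


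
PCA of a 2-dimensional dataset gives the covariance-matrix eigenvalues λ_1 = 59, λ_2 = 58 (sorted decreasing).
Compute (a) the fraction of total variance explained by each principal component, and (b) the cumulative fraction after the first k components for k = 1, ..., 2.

Step 1 — total variance = trace(Sigma) = Σ λ_i = 59 + 58 = 117.

Step 2 — fraction explained by component i = λ_i / Σ λ:
  PC1: 59/117 = 0.5043
  PC2: 58/117 = 0.4957

Step 3 — cumulative fraction after k components = (λ_1 + ... + λ_k) / Σ λ:
  k = 1: 59/117 = 0.5043
  k = 2: (59 + 58)/117 = 117/117 = 1

Summary (fraction, with percent):

explained: PC1 0.5043 (50.43%), PC2 0.4957 (49.57%);  cumulative: 0.5043, 1


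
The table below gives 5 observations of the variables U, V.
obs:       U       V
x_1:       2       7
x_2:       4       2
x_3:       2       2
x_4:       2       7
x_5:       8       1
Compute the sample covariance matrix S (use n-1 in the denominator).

Step 1 — column means:
  mean(U) = (2 + 4 + 2 + 2 + 8) / 5 = 18/5 = 3.6
  mean(V) = (7 + 2 + 2 + 7 + 1) / 5 = 19/5 = 3.8

Step 2 — sample covariance S[i,j] = (1/(n-1)) · Σ_k (x_{k,i} - mean_i) · (x_{k,j} - mean_j), with n-1 = 4.
  S[U,U] = ((-1.6)·(-1.6) + (0.4)·(0.4) + (-1.6)·(-1.6) + (-1.6)·(-1.6) + (4.4)·(4.4)) / 4 = 27.2/4 = 6.8
  S[U,V] = ((-1.6)·(3.2) + (0.4)·(-1.8) + (-1.6)·(-1.8) + (-1.6)·(3.2) + (4.4)·(-2.8)) / 4 = -20.4/4 = -5.1
  S[V,V] = ((3.2)·(3.2) + (-1.8)·(-1.8) + (-1.8)·(-1.8) + (3.2)·(3.2) + (-2.8)·(-2.8)) / 4 = 34.8/4 = 8.7

S is symmetric (S[j,i] = S[i,j]). Assembling:

S = [[6.8, -5.1],
 [-5.1, 8.7]]


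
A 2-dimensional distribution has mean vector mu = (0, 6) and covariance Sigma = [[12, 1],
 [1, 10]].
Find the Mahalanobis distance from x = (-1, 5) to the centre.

Step 1 — centre the observation: (x - mu) = (-1, -1).

Step 2 — invert Sigma. det(Sigma) = 12·10 - (1)² = 119.
  Sigma^{-1} = (1/det) · [[d, -b], [-b, a]] = [[0.084, -0.0084],
 [-0.0084, 0.1008]].

Step 3 — form the quadratic (x - mu)^T · Sigma^{-1} · (x - mu):
  Sigma^{-1} · (x - mu) = (-0.0756, -0.0924).
  (x - mu)^T · [Sigma^{-1} · (x - mu)] = (-1)·(-0.0756) + (-1)·(-0.0924) = 0.1681.

Step 4 — take square root: d = √(0.1681) ≈ 0.41.

d(x, mu) = √(0.1681) ≈ 0.41


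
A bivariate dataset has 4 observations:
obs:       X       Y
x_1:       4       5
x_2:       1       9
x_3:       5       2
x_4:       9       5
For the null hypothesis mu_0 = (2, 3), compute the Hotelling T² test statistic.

Step 1 — sample mean vector:
  mean(X) = (4 + 1 + 5 + 9) / 4 = 19/4 = 4.75
  mean(Y) = (5 + 9 + 2 + 5) / 4 = 21/4 = 5.25
  x̄ = (4.75, 5.25),  deviation x̄ - mu_0 = (4.75, 5.25) - (2, 3) = (2.75, 2.25).

Step 2 — sample covariance matrix, S[i,j] = (1/(n-1)) · Σ_k (x_{k,i} - mean_i) · (x_{k,j} - mean_j), divisor n-1 = 3:
  S[X,X] = ((-0.75)·(-0.75) + (-3.75)·(-3.75) + (0.25)·(0.25) + (4.25)·(4.25)) / 3 = 32.75/3 = 10.9167
  S[X,Y] = ((-0.75)·(-0.25) + (-3.75)·(3.75) + (0.25)·(-3.25) + (4.25)·(-0.25)) / 3 = -15.75/3 = -5.25
  S[Y,Y] = ((-0.25)·(-0.25) + (3.75)·(3.75) + (-3.25)·(-3.25) + (-0.25)·(-0.25)) / 3 = 24.75/3 = 8.25
  S = [[10.9167, -5.25],
 [-5.25, 8.25]].

Step 3 — invert S. det(S) = 10.9167·8.25 - (-5.25)² = 62.5.
  S^{-1} = (1/det) · [[d, -b], [-b, a]] = [[0.132, 0.084],
 [0.084, 0.1747]].

Step 4 — quadratic form (x̄ - mu_0)^T · S^{-1} · (x̄ - mu_0):
  S^{-1} · (x̄ - mu_0) = (0.552, 0.624),
  (x̄ - mu_0)^T · [...] = (2.75)·(0.552) + (2.25)·(0.624) = 2.922.

Step 5 — scale by n: T² = 4 · 2.922 = 11.688.

T² ≈ 11.688


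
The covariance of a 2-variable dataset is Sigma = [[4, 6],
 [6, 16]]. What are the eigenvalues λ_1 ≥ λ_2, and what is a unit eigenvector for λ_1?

Step 1 — characteristic polynomial of 2×2 Sigma:
  det(Sigma - λI) = λ² - trace · λ + det = 0.
  trace = 4 + 16 = 20, det = 4·16 - (6)² = 28.
Step 2 — discriminant:
  Δ = trace² - 4·det = 400 - 112 = 288.
Step 3 — eigenvalues:
  λ = (trace ± √Δ)/2 = (20 ± 16.9706)/2,
  λ_1 = 18.4853,  λ_2 = 1.5147.

Step 4 — unit eigenvector for λ_1: solve (Sigma - λ_1 I)v = 0. First row:
  (4 - 18.4853)·v_x + (6)·v_y = 0, i.e. (-14.4853)·v_x + (6)·v_y = 0,
  so v ∝ (b, λ_1 - a) = (6, 14.4853) = u.
  ||u|| = √((6)² + (14.4853)²) = √(245.8234) ≈ 15.6788,
  v_1 = u/||u|| ≈ (0.3827, 0.9239) (||v_1|| = 1).

λ_1 = 18.4853,  λ_2 = 1.5147;  v_1 ≈ (0.3827, 0.9239)


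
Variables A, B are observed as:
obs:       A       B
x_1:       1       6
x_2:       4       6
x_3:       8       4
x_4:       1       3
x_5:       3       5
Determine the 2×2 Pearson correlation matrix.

Step 1 — column means:
  mean(A) = (1 + 4 + 8 + 1 + 3) / 5 = 17/5 = 3.4
  mean(B) = (6 + 6 + 4 + 3 + 5) / 5 = 24/5 = 4.8

Step 2 — sample variances and covariances s[i,j] = (1/(n-1)) · Σ_k (x_{k,i} - mean_i) · (x_{k,j} - mean_j), with n-1 = 4:
  s[A,A] = ((-2.4)·(-2.4) + (0.6)·(0.6) + (4.6)·(4.6) + (-2.4)·(-2.4) + (-0.4)·(-0.4)) / 4 = 33.2/4 = 8.3
  s[A,B] = ((-2.4)·(1.2) + (0.6)·(1.2) + (4.6)·(-0.8) + (-2.4)·(-1.8) + (-0.4)·(0.2)) / 4 = -1.6/4 = -0.4
  s[B,B] = ((1.2)·(1.2) + (1.2)·(1.2) + (-0.8)·(-0.8) + (-1.8)·(-1.8) + (0.2)·(0.2)) / 4 = 6.8/4 = 1.7
  Sample standard deviations s_i = √(s[i,i]):
  s(A) = √(8.3) = 2.881
  s(B) = √(1.7) = 1.3038

Step 3 — r_{ij} = s_{ij} / (s_i · s_j):
  r[A,A] = 1 (diagonal).
  r[A,B] = -0.4 / (2.881 · 1.3038) = -0.4 / 3.7563 = -0.1065
  r[B,B] = 1 (diagonal).

R is symmetric with unit diagonal. Assembling:

R = [[1, -0.1065],
 [-0.1065, 1]]
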